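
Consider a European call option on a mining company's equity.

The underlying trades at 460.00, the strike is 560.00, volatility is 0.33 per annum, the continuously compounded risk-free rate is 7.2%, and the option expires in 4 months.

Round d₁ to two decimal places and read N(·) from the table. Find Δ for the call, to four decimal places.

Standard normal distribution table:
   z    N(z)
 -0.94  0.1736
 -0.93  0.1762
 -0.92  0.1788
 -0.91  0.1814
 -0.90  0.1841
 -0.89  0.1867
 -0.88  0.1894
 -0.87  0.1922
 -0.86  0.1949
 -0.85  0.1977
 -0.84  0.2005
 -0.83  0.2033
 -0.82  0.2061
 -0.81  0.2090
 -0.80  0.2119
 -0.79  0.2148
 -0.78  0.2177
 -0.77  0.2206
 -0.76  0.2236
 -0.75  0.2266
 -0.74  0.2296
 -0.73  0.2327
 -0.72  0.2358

σ√T = 0.33·√0.3333 = 0.1905
d₁ = [ln(460/560) + (0.072 + 0.33²/2)·0.3333] / 0.1905 = [-0.1967 + 0.0421] / 0.1905 = -0.8112 ≈ -0.81
N(d₁) = N(-0.81) = 0.2090
Δ_call = N(d₁) = 0.2090

0.2090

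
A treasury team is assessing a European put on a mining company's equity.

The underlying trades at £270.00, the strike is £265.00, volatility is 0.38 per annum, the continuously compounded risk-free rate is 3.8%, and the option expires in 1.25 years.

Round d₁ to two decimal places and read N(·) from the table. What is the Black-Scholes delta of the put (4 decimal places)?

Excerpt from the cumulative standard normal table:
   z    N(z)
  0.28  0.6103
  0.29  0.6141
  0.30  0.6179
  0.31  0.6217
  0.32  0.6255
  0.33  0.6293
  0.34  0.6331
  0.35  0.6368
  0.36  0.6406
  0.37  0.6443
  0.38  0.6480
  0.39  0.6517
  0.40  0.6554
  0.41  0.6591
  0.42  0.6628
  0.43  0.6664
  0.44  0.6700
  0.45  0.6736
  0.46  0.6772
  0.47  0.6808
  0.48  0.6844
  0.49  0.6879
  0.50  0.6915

T = 1.25;  σ√T = 0.4249
d₁ = [ln(270/265) + (0.038 + 0.38²/2)·1.25] / 0.4249 = [0.0187 + 0.1377] / 0.4249 = 0.3682 ≈ 0.37
N(d₁) = N(0.37) = 0.6443
Δ_put = N(d₁) − 1 = 0.6443 − 1 = -0.3557

-0.3557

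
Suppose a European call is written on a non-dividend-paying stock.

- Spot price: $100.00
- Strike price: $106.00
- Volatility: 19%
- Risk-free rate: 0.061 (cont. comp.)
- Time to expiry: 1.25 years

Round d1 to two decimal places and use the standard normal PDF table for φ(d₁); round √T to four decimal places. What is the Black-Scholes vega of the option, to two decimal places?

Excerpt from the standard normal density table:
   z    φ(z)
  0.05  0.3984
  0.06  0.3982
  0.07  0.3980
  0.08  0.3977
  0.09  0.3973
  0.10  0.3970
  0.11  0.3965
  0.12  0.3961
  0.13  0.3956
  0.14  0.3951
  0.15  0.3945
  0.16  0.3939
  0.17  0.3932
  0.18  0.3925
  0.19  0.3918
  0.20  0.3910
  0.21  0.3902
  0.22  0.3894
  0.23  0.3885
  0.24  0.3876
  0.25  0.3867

43.80

T = 1.25;  σ√T = 0.2124
ln(S/K) + (r + σ²/2)T = ln(100/106) + (0.061 + 0.19²/2)·1.25 = -0.0583 + 0.0988 = 0.0405
d₁ = 0.0405 / 0.2124 = 0.1909 ⇒ 0.19
√T = √1.25 = 1.1180
φ(d₁) = φ(0.19) = 0.3918
vega = S·φ(d₁)·√T = 100·0.3918·1.1180 = 43.8032
(Vega is the same for a European call and put with the same parameters.)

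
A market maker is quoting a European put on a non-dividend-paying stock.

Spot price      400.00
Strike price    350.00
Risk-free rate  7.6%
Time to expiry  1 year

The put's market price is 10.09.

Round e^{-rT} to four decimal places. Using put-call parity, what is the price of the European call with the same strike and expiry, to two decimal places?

85.71

e^(−rT) = e^(−0.076·1) = 0.9268
Put-call parity: C − P = S − K·e^(−rT) = 400 − 350·0.9268 = 400 − 324.3800 = 75.6200
C = P + (C − P) = 10.09 + (75.6200) = 85.7100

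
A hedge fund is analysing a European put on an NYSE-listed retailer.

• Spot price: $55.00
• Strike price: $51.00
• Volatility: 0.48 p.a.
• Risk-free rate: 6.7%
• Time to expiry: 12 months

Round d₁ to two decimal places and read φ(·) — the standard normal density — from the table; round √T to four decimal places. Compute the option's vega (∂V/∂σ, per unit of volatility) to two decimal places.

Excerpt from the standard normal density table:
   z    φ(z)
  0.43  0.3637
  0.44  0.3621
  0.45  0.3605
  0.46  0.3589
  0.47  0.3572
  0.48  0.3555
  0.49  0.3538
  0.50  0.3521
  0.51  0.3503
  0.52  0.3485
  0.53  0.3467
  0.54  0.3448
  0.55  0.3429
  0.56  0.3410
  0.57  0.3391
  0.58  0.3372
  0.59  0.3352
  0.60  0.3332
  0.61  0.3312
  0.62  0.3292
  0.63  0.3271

σ√T = 0.48 × 1.0000 = 0.4800
d₁ = [ln(55/51) + (0.067 + 0.48²/2)·1] / 0.4800 = [0.0755 + 0.1822] / 0.4800 = 0.5369 ⇒ 0.54
√T = √1 = 1.0000
φ(d₁) = φ(0.54) = 0.3448
vega = S·φ(d₁)·√T = 55·0.3448·1.0000 = 18.9640

18.96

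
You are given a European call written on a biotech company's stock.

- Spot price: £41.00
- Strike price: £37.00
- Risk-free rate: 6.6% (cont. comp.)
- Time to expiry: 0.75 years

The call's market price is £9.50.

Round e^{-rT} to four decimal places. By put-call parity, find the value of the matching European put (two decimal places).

£3.71

exp(−rT) = exp(−0.066·0.75) = 0.9517
Put-call parity: C − P = S − K·e^(−rT) = 41 − 37·0.9517 = 41 − 35.2129 = 5.7871
P = C − (C − P) = 9.50 − (5.7871) = 3.7129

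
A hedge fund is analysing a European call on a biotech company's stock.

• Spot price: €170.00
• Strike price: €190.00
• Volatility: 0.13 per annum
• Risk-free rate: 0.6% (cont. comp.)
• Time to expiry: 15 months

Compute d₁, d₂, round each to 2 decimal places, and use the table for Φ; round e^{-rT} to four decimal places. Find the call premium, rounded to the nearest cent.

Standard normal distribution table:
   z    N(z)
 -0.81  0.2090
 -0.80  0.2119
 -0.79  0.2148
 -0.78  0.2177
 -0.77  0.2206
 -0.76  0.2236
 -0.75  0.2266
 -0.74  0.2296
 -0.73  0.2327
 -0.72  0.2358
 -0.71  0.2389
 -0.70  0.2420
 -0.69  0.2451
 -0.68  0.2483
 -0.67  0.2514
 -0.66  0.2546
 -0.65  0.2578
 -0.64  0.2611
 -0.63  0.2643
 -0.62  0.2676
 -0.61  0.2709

€3.88

T = 1.25;  σ√T = 0.1453
d₁ = [ln(170/190) + (0.006 + 0.13²/2)·1.25] / 0.1453 = [-0.1112 + 0.0181] / 0.1453 = -0.6410 ⇒ -0.64
d₂ = d₁ − σ√T = -0.6410 − 0.1453 = -0.7863 ⇒ -0.79
e^(−rT) = e^(−0.006·1.25) = 0.9925
C = 170·N(-0.64) − 190·0.9925·N(-0.79) = 170·0.2611 − 190·0.9925·0.2148 = 44.3870 − 40.5059 = 3.8811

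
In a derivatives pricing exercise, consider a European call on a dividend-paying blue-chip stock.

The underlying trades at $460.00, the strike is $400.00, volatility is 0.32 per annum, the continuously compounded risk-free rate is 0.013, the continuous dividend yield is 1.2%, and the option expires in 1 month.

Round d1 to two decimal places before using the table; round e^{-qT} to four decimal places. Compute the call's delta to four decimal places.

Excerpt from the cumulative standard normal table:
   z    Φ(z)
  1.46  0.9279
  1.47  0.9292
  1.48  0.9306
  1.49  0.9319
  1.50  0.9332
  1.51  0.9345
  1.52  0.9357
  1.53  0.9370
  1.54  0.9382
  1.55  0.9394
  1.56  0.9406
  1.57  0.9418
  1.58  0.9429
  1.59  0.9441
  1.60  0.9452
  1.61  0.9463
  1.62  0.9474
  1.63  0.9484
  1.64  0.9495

σ√T = 0.32 × 0.2887 = 0.0924
d₁ = [ln(460/400) + (0.013 − 0.012 + 0.32²/2)·0.08333] / 0.0924 = [0.1398 + 0.0043] / 0.0924 = 1.5601 which rounds to 1.56
N(d₁) = N(1.56) = 0.9406
Δ_call = e^(−qT)·N(d₁) = 0.9990·0.9406 = 0.9397

0.9397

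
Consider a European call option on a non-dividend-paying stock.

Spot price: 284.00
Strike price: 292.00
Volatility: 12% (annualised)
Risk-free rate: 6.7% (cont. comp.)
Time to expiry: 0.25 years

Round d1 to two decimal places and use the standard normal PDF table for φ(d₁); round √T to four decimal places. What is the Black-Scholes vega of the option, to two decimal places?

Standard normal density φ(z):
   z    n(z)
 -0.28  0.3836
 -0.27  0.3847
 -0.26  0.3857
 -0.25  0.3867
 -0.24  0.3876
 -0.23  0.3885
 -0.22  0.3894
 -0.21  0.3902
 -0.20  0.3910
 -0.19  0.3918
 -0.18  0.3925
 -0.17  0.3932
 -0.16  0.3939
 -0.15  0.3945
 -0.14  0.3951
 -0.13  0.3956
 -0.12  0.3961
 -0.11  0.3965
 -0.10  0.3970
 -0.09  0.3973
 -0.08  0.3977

T = 0.25;  σ√T = 0.0600
ln(S/K) + (r + σ²/2)T = ln(284/292) + (0.067 + 0.12²/2)·0.25 = -0.0278 + 0.0186 = -0.0092
d₁ = -0.0092 / 0.0600 = -0.1538 ⇒ -0.15
√T = √0.25 = 0.5000
φ(d₁) = φ(-0.15) = 0.3945
vega = S·φ(d₁)·√T = 284·0.3945·0.5000 = 56.0190

56.02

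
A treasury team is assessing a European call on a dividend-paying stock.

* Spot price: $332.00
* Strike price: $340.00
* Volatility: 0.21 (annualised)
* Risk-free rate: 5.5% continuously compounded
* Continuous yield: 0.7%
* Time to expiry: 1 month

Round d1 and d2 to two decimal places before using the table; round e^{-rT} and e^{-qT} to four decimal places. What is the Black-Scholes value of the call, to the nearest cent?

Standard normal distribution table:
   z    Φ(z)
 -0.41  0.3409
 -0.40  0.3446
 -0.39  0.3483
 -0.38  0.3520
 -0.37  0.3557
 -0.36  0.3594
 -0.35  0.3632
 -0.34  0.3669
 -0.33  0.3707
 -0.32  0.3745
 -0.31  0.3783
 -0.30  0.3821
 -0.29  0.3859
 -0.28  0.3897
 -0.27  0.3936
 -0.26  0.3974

σ√T = 0.21·√0.08333 = 0.0606
ln(S/K) + (r − q + σ²/2)T = ln(332/340) + (0.055 − 0.007 + 0.21²/2)·0.08333 = -0.0238 + 0.0058 = -0.0180
d₁ = -0.0180 / 0.0606 = -0.2965 ⇒ -0.30
d₂ = d₁ − σ√T = -0.2965 − 0.0606 = -0.3571 ⇒ -0.36
exp(−qT) = exp(−0.007·0.08333) = 0.9994;  exp(−rT) = exp(−0.055·0.08333) = 0.9954
N(d₁) = N(-0.30) = 0.3821;  N(d₂) = N(-0.36) = 0.3594
C = 332·0.9994·0.3821 − 340·0.9954·0.3594 = 126.7811 − 121.6339 = 5.1472

$5.15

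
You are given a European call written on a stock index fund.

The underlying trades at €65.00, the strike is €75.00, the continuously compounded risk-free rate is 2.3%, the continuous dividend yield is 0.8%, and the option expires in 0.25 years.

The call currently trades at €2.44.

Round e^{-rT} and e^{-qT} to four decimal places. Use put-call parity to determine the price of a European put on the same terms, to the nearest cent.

exp(−qT) = exp(−0.008·0.25) = 0.9980;  exp(−rT) = exp(−0.023·0.25) = 0.9943
Put-call parity: C − P = S·e^(−qT) − K·e^(−rT) = 65·0.9980 − 75·0.9943 = 64.8700 − 74.5725 = -9.7025
P = C − (C − P) = 2.44 − (-9.7025) = 12.1425

€12.14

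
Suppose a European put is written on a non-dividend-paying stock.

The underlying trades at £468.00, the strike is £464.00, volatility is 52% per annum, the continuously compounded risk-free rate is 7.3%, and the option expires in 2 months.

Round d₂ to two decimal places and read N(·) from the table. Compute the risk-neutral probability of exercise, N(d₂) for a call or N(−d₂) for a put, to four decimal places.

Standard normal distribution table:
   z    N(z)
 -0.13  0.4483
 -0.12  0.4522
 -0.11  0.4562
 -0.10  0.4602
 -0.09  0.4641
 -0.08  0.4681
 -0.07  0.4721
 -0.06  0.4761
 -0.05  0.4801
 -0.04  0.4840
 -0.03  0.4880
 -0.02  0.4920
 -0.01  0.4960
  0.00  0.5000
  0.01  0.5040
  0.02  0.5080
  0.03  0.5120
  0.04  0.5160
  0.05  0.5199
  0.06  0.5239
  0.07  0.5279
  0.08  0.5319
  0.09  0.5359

σ√T = 0.52 × 0.4082 = 0.2123
ln(S/K) + (r + σ²/2)T = ln(468/464) + (0.073 + 0.52²/2)·0.1667 = 0.0086 + 0.0347 = 0.0433
d₁ = 0.0433 / 0.2123 = 0.2039 ⇒ 0.20
d₂ = d₁ − σ√T = 0.2039 − 0.2123 = -0.0084 ⇒ -0.01
Pr(exercise) under Q = N(−d₂) = N(0.01) = 0.5040

0.5040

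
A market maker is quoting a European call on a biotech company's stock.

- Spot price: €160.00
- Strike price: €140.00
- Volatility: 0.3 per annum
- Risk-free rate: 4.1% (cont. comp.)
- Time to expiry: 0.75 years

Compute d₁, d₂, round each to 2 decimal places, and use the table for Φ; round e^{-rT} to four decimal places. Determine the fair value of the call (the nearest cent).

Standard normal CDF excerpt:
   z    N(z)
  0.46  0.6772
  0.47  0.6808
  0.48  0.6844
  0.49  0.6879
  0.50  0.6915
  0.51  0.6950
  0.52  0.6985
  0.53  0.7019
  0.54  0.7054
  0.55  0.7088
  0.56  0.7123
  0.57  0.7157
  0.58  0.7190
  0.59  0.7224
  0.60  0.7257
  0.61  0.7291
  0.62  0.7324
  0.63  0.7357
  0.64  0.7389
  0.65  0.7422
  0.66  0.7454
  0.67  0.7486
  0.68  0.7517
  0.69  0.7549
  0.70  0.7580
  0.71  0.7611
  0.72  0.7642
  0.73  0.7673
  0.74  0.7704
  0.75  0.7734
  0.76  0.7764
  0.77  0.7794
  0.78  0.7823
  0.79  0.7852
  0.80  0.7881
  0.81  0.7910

€30.35

T = 0.75;  σ√T = 0.2598
d₁ = [ln(160/140) + (0.041 + ½·0.3²)·0.75] / (σ√T) = (0.1335 + 0.0645) / 0.2598 = 0.7622 ≈ 0.76
d₂ = 0.7622 − 0.2598 = 0.5024 ≈ 0.50
exp(−rT) = exp(−0.041·0.75) = 0.9697
N(d₁) = N(0.76) = 0.7764;  N(d₂) = N(0.50) = 0.6915
C = 160·0.7764 − 140·0.9697·0.6915 = 124.2240 − 93.8767 = 30.3473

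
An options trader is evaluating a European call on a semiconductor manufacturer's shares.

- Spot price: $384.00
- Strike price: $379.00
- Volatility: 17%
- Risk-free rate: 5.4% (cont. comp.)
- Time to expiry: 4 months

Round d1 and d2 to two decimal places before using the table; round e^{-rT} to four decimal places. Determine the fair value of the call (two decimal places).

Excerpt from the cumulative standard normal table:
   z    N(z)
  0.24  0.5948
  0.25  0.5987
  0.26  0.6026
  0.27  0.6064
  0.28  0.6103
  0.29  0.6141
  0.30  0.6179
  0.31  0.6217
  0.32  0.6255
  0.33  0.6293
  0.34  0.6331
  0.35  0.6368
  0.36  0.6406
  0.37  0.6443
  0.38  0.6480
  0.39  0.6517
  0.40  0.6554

$21.68

σ√T = 0.17 × 0.5774 = 0.0981
d₁ = [ln(384/379) + (0.054 + 0.17²/2)·0.3333] / 0.0981 = [0.0131 + 0.0228] / 0.0981 = 0.3660 which rounds to 0.37
d₂ = d₁ − σ√T = 0.3660 − 0.0981 = 0.2679 which rounds to 0.27
exp(−rT) = exp(−0.054·0.3333) = 0.9822
C = 384·N(0.37) − 379·0.9822·N(0.27) = 384·0.6443 − 379·0.9822·0.6064 = 247.4112 − 225.7347 = 21.6765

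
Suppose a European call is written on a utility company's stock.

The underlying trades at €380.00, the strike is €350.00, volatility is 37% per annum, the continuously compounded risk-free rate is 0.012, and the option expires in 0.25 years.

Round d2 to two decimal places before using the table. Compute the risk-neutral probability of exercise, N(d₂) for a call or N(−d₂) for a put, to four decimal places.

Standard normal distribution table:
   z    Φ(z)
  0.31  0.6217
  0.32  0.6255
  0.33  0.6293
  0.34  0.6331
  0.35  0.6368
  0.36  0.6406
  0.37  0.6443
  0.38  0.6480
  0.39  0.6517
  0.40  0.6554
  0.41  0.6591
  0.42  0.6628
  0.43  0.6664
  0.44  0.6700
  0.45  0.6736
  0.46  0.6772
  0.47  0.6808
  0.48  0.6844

T = 0.25;  σ√T = 0.1850
d₁ = [ln(380/350) + (0.012 + ½·0.37²)·0.25] / (σ√T) = (0.0822 + 0.0201) / 0.1850 = 0.5532 ⇒ 0.55
d₂ = 0.5532 − 0.1850 = 0.3682 ⇒ 0.37
Pr(exercise) under Q = N(d₂) = 0.6443

0.6443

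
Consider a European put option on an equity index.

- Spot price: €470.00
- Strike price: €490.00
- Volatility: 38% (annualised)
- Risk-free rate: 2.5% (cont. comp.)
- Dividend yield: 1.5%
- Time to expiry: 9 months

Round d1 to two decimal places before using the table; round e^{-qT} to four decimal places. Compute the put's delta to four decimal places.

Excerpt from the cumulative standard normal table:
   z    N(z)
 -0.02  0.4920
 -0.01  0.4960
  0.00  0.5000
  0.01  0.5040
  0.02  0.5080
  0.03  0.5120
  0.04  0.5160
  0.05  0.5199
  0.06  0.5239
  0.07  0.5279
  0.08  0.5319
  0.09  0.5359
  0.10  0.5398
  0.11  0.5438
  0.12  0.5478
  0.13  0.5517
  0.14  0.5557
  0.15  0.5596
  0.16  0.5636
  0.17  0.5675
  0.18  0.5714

σ√T = 0.38 × 0.8660 = 0.3291
d₁ = [ln(470/490) + (0.025 − 0.015 + 0.38²/2)·0.75] / 0.3291 = [-0.0417 + 0.0616] / 0.3291 = 0.0607 ⇒ 0.06
N(d₁) = N(0.06) = 0.5239
Δ_put = e^(−qT)·(N(d₁) − 1) = 0.9888·(0.5239 − 1) = -0.4708

-0.4708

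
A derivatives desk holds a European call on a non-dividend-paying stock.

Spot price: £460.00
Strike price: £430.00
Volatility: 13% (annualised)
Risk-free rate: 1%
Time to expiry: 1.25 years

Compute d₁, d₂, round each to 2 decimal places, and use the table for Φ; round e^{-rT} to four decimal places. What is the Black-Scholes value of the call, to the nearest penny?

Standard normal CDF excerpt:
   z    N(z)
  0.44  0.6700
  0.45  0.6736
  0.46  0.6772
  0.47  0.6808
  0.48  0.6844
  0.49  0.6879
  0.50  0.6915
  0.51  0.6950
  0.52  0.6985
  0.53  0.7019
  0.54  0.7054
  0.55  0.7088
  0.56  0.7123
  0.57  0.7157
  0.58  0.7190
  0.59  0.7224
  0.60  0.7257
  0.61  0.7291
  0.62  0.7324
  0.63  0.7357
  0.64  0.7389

£46.26

σ√T = 0.13·√1.25 = 0.1453
d₁ = [ln(460/430) + (0.01 + 0.13²/2)·1.25] / 0.1453 = [0.0674 + 0.0231] / 0.1453 = 0.6227 → 0.62
d₂ = d₁ − σ√T = 0.6227 − 0.1453 = 0.4773 → 0.48
exp(−rT) = exp(−0.01·1.25) = 0.9876
C = 460·N(0.62) − 430·0.9876·N(0.48) = 460·0.7324 − 430·0.9876·0.6844 = 336.9040 − 290.6428 = 46.2612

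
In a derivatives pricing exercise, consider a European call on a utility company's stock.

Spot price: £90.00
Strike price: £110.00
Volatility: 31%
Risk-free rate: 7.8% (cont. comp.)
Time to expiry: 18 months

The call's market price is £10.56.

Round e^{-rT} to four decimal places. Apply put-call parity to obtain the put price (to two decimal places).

£18.42

e^(−rT) = e^(−0.078·1.5) = 0.8896
Put-call parity: C − P = S − K·e^(−rT) = 90 − 110·0.8896 = 90 − 97.8560 = -7.8560
P = C − (C − P) = 10.56 − (-7.8560) = 18.4160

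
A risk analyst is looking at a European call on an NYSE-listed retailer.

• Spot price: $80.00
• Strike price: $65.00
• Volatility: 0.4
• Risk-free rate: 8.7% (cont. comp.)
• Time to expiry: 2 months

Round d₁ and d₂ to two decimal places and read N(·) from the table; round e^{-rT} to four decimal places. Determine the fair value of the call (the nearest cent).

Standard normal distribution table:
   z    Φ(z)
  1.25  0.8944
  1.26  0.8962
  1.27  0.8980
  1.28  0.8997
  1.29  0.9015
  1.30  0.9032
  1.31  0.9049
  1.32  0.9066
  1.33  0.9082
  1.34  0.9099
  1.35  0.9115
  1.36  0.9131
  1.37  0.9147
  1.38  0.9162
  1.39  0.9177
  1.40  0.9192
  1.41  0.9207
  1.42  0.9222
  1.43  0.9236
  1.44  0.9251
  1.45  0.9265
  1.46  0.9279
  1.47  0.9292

$16.37

σ√T = 0.4 × 0.4082 = 0.1633
d₁ = [ln(80/65) + (0.087 + 0.4²/2)·0.1667] / 0.1633 = [0.2076 + 0.0278] / 0.1633 = 1.4420 which rounds to 1.44
d₂ = d₁ − σ√T = 1.4420 − 0.1633 = 1.2787 which rounds to 1.28
exp(−rT) = exp(−0.087·0.1667) = 0.9856
N(d₁) = N(1.44) = 0.9251;  N(d₂) = N(1.28) = 0.8997
C = 80·0.9251 − 65·0.9856·0.8997 = 74.0080 − 57.6384 = 16.3696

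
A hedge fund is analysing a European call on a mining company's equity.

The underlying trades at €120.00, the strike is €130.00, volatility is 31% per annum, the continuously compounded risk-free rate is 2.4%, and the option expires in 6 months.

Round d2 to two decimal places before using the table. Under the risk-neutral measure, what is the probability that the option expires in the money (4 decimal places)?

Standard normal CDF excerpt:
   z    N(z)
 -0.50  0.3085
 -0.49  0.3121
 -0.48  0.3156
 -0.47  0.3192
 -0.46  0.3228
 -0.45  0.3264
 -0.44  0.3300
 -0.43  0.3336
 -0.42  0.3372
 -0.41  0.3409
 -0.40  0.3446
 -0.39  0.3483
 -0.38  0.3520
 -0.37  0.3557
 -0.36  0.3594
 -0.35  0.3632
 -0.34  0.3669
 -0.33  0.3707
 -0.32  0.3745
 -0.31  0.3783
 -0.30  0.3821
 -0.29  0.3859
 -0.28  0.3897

T = 0.5;  σ√T = 0.2192
d₁ = [ln(120/130) + (0.024 + ½·0.31²)·0.5] / (σ√T) = (-0.0800 + 0.0360) / 0.2192 = -0.2008 → -0.20
d₂ = -0.2008 − 0.2192 = -0.4200 → -0.42
Pr(exercise) under Q = N(d₂) = 0.3372

0.3372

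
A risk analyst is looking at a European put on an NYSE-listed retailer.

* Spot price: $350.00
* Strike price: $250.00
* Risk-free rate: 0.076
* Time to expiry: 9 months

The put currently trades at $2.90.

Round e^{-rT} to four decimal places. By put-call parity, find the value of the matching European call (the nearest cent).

$116.75

e^(−rT) = e^(−0.076·0.75) = 0.9446
Put-call parity: C − P = S − K·e^(−rT) = 350 − 250·0.9446 = 350 − 236.1500 = 113.8500
C = P + (C − P) = 2.90 + (113.8500) = 116.7500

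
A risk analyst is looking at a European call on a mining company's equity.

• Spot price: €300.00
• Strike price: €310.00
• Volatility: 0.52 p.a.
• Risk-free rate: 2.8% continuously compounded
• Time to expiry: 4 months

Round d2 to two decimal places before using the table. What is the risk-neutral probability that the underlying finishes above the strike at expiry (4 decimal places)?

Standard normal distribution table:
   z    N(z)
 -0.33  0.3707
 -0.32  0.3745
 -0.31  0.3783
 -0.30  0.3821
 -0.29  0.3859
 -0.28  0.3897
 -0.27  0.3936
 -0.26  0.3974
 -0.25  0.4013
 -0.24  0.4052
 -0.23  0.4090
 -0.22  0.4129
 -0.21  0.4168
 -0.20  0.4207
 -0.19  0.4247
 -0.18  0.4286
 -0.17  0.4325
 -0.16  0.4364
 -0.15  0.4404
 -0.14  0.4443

0.4090

σ√T = 0.52·√0.3333 = 0.3002
d₁ = [ln(300/310) + (0.028 + ½·0.52²)·0.3333] / (σ√T) = (-0.0328 + 0.0544) / 0.3002 = 0.0720 ≈ 0.07
d₂ = 0.0720 − 0.3002 = -0.2282 ≈ -0.23
Pr(exercise) under Q = N(d₂) = 0.4090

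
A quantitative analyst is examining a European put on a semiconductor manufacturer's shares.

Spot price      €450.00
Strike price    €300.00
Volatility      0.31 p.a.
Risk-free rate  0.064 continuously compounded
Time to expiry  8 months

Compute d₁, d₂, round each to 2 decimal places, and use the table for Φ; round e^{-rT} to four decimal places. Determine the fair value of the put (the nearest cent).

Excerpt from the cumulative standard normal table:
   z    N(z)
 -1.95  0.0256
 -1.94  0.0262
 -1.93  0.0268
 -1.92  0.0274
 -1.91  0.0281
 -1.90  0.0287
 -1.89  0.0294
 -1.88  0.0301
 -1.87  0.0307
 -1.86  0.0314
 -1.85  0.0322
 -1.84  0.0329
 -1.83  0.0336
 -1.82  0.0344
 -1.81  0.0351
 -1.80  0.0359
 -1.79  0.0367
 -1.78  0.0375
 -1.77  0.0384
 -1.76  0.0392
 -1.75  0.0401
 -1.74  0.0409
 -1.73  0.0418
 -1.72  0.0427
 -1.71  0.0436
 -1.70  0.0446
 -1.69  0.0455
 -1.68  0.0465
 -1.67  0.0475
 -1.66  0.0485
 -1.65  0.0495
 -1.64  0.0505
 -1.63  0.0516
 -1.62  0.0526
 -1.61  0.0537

σ√T = 0.31·√0.6667 = 0.2531
d₁ = [ln(450/300) + (0.064 + 0.31²/2)·0.6667] / 0.2531 = [0.4055 + 0.0747] / 0.2531 = 1.8970 which rounds to 1.90
d₂ = d₁ − σ√T = 1.8970 − 0.2531 = 1.6439 which rounds to 1.64
e^(−rT) = e^(−0.064·0.6667) = 0.9582
N(−d₂) = N(-1.64) = 0.0505;  N(−d₁) = N(-1.90) = 0.0287
P = 300·0.9582·0.0505 − 450·0.0287 = 14.5167 − 12.9150 = 1.6017

€1.60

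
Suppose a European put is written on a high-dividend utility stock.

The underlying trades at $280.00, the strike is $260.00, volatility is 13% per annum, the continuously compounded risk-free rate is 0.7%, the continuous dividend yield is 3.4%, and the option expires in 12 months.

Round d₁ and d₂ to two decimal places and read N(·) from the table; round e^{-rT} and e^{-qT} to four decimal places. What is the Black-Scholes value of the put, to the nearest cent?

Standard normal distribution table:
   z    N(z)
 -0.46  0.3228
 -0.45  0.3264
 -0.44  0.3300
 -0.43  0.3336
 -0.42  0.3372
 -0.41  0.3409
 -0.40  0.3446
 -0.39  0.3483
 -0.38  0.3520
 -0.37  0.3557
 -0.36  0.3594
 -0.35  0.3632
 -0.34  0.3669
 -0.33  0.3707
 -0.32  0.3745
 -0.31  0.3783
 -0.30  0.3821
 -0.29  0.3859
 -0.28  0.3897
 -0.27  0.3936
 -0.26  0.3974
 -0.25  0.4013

σ√T = 0.13·√1 = 0.1300
ln(S/K) + (r − q + σ²/2)T = ln(280/260) + (0.007 − 0.034 + 0.13²/2)·1 = 0.0741 − 0.0186 = 0.0556
d₁ = 0.0556 / 0.1300 = 0.4274 ≈ 0.43
d₂ = d₁ − σ√T = 0.4274 − 0.1300 = 0.2974 ≈ 0.30
e^(−qT) = e^(−0.034·1) = 0.9666;  e^(−rT) = e^(−0.007·1) = 0.9930
N(−d₂) = N(-0.30) = 0.3821;  N(−d₁) = N(-0.43) = 0.3336
P = 260·0.9930·0.3821 − 280·0.9666·0.3336 = 98.6506 − 90.2882 = 8.3624

$8.36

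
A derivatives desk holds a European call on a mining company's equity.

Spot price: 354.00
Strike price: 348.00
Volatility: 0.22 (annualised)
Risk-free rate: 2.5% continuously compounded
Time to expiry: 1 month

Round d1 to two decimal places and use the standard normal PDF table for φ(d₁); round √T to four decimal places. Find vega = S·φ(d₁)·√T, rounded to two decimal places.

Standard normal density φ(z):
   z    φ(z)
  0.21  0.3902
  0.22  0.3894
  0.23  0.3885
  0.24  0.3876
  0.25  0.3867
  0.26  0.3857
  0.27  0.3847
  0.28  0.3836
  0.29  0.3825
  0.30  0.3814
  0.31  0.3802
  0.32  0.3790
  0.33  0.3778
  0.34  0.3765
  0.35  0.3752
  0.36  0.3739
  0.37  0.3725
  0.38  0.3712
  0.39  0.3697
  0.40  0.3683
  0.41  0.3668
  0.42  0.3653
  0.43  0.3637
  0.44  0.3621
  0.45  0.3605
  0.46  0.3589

σ√T = 0.22 × 0.2887 = 0.0635
ln(S/K) + (r + σ²/2)T = ln(354/348) + (0.025 + 0.22²/2)·0.08333 = 0.0171 + 0.0041 = 0.0212
d₁ = 0.0212 / 0.0635 = 0.3337 ≈ 0.33
√T = √0.08333 = 0.2887
φ(d₁) = φ(0.33) = 0.3778
vega = S·φ(d₁)·√T = 354·0.3778·0.2887 = 38.6111
(The put has the same vega.)

38.61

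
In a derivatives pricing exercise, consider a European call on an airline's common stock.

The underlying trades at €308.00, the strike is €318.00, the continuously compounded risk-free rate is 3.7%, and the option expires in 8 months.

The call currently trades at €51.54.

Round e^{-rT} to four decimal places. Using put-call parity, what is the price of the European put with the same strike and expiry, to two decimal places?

€53.78

exp(−rT) = exp(−0.037·0.6667) = 0.9756
Put-call parity: C − P = S − K·e^(−rT) = 308 − 318·0.9756 = 308 − 310.2408 = -2.2408
P = C − (C − P) = 51.54 − (-2.2408) = 53.7808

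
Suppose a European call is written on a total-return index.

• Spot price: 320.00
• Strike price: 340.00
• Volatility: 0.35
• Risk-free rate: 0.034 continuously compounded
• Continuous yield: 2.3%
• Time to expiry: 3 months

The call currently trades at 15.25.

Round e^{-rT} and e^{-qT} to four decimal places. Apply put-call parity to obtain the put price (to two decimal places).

34.18

e^(−qT) = e^(−0.023·0.25) = 0.9943;  e^(−rT) = e^(−0.034·0.25) = 0.9915
Put-call parity: C − P = S·e^(−qT) − K·e^(−rT) = 320·0.9943 − 340·0.9915 = 318.1760 − 337.1100 = -18.9340
P = C − (C − P) = 15.25 − (-18.9340) = 34.1840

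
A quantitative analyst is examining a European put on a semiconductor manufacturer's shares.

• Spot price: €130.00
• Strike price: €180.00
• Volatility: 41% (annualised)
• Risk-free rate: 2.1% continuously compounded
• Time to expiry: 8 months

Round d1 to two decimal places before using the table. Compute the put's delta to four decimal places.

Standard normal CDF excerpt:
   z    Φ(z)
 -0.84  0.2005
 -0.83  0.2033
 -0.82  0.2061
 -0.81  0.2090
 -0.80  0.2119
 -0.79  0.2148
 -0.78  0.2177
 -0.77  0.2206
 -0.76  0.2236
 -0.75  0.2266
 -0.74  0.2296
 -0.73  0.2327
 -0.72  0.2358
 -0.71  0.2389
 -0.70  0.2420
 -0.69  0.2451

σ√T = 0.41·√0.6667 = 0.3348
ln(S/K) + (r + σ²/2)T = ln(130/180) + (0.021 + 0.41²/2)·0.6667 = -0.3254 + 0.0700 = -0.2554
d₁ = -0.2554 / 0.3348 = -0.7629 ⇒ -0.76
N(d₁) = N(-0.76) = 0.2236
Δ_put = N(d₁) − 1 = 0.2236 − 1 = -0.7764

-0.7764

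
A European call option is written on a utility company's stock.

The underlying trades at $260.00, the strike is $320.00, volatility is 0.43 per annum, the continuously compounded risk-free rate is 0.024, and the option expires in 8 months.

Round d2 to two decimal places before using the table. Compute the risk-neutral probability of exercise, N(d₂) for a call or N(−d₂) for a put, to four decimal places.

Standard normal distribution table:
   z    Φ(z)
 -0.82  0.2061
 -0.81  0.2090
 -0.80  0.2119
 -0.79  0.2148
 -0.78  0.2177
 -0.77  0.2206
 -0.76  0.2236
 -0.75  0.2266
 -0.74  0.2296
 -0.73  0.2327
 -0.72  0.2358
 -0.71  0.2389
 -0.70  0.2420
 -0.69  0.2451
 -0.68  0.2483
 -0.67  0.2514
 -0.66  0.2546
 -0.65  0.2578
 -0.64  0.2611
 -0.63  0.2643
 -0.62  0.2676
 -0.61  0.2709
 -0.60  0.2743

T = 0.6667;  σ√T = 0.3511
d₁ = [ln(260/320) + (0.024 + 0.43²/2)·0.6667] / 0.3511 = [-0.2076 + 0.0776] / 0.3511 = -0.3703 → -0.37
d₂ = d₁ − σ√T = -0.3703 − 0.3511 = -0.7214 → -0.72
Pr(exercise) under Q = N(d₂) = 0.2358

0.2358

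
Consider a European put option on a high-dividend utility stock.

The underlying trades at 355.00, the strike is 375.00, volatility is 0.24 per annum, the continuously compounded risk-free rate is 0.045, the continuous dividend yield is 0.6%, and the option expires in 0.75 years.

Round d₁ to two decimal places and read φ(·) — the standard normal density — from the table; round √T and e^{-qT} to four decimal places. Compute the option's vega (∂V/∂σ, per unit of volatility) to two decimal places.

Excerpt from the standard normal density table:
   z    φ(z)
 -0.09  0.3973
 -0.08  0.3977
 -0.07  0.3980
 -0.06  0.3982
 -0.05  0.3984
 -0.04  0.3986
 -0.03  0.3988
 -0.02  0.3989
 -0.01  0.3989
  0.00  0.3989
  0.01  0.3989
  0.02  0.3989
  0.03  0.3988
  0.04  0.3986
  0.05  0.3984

σ√T = 0.24 × 0.8660 = 0.2078
d₁ = [ln(355/375) + (0.045 − 0.006 + ½·0.24²)·0.75] / (σ√T) = (-0.0548 + 0.0508) / 0.2078 = -0.0190 ≈ -0.02
√T = √0.75 = 0.8660
φ(d₁) = φ(-0.02) = 0.3989
exp(−qT) = exp(−0.006·0.75) = 0.9955
vega = S·exp(−qT)·φ(d₁)·√T = 355·0.9955·0.3989·0.8660 = 122.0820

122.08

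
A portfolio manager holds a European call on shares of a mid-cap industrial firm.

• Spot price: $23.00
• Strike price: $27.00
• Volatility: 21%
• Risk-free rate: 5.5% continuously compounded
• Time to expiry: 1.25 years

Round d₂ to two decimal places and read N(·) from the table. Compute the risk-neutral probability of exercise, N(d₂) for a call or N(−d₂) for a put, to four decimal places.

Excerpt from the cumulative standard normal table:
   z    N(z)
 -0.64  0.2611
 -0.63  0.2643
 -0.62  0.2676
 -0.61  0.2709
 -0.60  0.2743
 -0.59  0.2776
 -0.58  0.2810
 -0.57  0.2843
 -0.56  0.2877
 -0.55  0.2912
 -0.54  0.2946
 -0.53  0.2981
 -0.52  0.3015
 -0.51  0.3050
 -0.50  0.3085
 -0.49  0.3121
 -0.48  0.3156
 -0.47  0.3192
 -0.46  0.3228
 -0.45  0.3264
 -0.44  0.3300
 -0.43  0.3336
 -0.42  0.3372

0.3050

T = 1.25;  σ√T = 0.2348
d₁ = [ln(23/27) + (0.055 + 0.21²/2)·1.25] / 0.2348 = [-0.1603 + 0.0963] / 0.2348 = -0.2727 which rounds to -0.27
d₂ = d₁ − σ√T = -0.2727 − 0.2348 = -0.5075 which rounds to -0.51
Pr(exercise) under Q = N(d₂) = 0.3050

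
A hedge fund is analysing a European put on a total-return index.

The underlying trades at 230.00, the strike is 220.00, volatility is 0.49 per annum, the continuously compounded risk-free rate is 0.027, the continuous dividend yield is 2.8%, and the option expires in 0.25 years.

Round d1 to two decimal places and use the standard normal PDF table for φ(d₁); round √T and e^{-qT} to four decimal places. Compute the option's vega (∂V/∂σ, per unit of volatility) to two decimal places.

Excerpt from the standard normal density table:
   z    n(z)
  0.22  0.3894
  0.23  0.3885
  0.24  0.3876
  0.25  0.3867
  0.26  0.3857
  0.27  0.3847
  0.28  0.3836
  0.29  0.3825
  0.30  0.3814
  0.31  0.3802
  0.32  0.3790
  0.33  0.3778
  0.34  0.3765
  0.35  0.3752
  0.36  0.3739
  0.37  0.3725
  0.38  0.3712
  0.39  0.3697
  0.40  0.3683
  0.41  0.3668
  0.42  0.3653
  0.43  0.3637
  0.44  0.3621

σ√T = 0.49·√0.25 = 0.2450
d₁ = [ln(230/220) + (0.027 − 0.028 + 0.49²/2)·0.25] / 0.2450 = [0.0445 + 0.0298] / 0.2450 = 0.3029 which rounds to 0.30
√T = √0.25 = 0.5000
φ(d₁) = φ(0.30) = 0.3814
e^(−qT) = e^(−0.028·0.25) = 0.9930
vega = S·e^(−qT)·φ(d₁)·√T = 230·0.9930·0.3814·0.5000 = 43.5540
(Vega is the same for a European call and put with the same parameters.)

43.55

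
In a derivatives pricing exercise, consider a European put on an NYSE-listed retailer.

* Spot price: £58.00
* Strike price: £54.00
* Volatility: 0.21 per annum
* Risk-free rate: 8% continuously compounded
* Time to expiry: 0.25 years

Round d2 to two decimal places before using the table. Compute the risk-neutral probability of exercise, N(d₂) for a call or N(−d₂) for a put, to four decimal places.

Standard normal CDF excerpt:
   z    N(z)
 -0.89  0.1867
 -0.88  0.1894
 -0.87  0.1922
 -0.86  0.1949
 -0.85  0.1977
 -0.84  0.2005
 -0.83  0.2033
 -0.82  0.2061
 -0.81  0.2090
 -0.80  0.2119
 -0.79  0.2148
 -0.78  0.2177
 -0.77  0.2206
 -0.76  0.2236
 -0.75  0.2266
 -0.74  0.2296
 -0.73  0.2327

0.2061

σ√T = 0.21·√0.25 = 0.1050
d₁ = [ln(58/54) + (0.08 + 0.21²/2)·0.25] / 0.1050 = [0.0715 + 0.0255] / 0.1050 = 0.9235 → 0.92
d₂ = d₁ − σ√T = 0.9235 − 0.1050 = 0.8185 → 0.82
Pr(exercise) under Q = N(−d₂) = N(-0.82) = 0.2061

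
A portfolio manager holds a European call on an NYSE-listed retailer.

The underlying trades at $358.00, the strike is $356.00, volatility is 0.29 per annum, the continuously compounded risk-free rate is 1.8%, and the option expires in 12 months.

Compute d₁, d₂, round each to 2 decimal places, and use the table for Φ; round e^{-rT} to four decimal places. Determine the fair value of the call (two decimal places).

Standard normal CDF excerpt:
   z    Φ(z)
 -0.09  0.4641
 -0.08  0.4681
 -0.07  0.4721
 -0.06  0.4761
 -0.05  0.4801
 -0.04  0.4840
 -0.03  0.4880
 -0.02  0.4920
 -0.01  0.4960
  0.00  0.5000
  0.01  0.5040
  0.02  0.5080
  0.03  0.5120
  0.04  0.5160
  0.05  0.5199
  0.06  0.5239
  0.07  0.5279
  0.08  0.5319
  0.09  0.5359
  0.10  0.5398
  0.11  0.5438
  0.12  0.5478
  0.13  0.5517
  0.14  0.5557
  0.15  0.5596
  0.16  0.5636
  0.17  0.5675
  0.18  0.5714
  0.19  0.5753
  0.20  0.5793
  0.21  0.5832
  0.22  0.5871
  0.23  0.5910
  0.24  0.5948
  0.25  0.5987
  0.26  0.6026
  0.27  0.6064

T = 1;  σ√T = 0.2900
d₁ = [ln(358/356) + (0.018 + ½·0.29²)·1] / (σ√T) = (0.0056 + 0.0600) / 0.2900 = 0.2264 which rounds to 0.23
d₂ = 0.2264 − 0.2900 = -0.0636 which rounds to -0.06
exp(−rT) = exp(−0.018·1) = 0.9822
N(d₁) = N(0.23) = 0.5910;  N(d₂) = N(-0.06) = 0.4761
C = 358·0.5910 − 356·0.9822·0.4761 = 211.5780 − 166.4746 = 45.1034

$45.10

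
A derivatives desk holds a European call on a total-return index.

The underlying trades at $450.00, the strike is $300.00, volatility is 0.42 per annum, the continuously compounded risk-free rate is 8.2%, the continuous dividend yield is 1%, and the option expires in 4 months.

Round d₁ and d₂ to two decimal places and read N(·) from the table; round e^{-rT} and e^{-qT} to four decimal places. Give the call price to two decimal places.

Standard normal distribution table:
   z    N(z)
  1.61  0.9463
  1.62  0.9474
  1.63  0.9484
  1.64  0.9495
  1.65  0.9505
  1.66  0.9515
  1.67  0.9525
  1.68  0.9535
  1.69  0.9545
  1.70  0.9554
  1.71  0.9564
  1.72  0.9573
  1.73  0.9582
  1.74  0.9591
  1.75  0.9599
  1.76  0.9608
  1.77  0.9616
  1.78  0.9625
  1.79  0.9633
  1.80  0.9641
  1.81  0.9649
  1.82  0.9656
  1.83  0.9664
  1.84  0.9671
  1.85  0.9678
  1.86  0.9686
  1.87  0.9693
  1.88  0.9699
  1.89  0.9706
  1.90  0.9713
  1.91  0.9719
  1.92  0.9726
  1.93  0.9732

T = 0.3333;  σ√T = 0.2425
d₁ = [ln(450/300) + (0.082 − 0.01 + ½·0.42²)·0.3333] / (σ√T) = (0.4055 + 0.0534) / 0.2425 = 1.8923 → 1.89
d₂ = 1.8923 − 0.2425 = 1.6498 → 1.65
exp(−qT) = exp(−0.01·0.3333) = 0.9967;  exp(−rT) = exp(−0.082·0.3333) = 0.9730
C = 450·0.9967·N(1.89) − 300·0.9730·N(1.65) = 450·0.9967·0.9706 − 300·0.9730·0.9505 = 435.3287 − 277.4509 = 157.8777

$157.88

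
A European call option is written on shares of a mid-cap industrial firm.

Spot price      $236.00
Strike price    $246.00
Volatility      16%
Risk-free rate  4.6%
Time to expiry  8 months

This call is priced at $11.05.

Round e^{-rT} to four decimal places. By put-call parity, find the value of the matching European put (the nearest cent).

$13.62

e^(−rT) = e^(−0.046·0.6667) = 0.9698
Put-call parity: C − P = S − K·e^(−rT) = 236 − 246·0.9698 = 236 − 238.5708 = -2.5708
P = C − (C − P) = 11.05 − (-2.5708) = 13.6208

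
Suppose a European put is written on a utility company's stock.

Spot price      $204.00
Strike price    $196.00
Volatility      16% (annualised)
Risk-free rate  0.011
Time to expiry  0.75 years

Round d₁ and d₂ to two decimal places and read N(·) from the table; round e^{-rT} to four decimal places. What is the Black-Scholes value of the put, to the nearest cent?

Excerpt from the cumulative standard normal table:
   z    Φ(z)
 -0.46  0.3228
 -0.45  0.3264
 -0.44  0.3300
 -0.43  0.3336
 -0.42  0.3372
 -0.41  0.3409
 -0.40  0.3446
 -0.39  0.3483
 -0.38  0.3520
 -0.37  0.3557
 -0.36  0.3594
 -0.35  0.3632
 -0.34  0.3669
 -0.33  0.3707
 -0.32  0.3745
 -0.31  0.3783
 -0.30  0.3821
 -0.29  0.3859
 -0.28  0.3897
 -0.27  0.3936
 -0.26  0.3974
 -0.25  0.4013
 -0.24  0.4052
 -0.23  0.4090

T = 0.75;  σ√T = 0.1386
d₁ = [ln(204/196) + (0.011 + 0.16²/2)·0.75] / 0.1386 = [0.0400 + 0.0179] / 0.1386 = 0.4175 which rounds to 0.42
d₂ = d₁ − σ√T = 0.4175 − 0.1386 = 0.2790 which rounds to 0.28
exp(−rT) = exp(−0.011·0.75) = 0.9918
P = 196·0.9918·N(-0.28) − 204·N(-0.42) = 196·0.9918·0.3897 − 204·0.3372 = 75.7549 − 68.7888 = 6.9661

$6.97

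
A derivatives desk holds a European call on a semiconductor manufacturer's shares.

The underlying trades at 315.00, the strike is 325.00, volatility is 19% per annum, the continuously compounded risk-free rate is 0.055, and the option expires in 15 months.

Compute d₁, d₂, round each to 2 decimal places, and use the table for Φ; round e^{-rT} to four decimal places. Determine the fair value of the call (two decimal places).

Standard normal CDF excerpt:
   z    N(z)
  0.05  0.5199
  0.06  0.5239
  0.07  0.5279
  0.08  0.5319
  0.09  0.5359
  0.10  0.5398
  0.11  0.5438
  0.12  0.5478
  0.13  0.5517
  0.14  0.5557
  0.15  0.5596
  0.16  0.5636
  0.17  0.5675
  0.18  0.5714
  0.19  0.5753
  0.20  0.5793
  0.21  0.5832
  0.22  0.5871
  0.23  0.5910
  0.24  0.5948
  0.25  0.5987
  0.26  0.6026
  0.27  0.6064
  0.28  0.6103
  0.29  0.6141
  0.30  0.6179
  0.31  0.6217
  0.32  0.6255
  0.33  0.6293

32.07

T = 1.25;  σ√T = 0.2124
ln(S/K) + (r + σ²/2)T = ln(315/325) + (0.055 + 0.19²/2)·1.25 = -0.0313 + 0.0913 = 0.0601
d₁ = 0.0601 / 0.2124 = 0.2827 which rounds to 0.28
d₂ = d₁ − σ√T = 0.2827 − 0.2124 = 0.0703 which rounds to 0.07
exp(−rT) = exp(−0.055·1.25) = 0.9336
C = 315·N(0.28) − 325·0.9336·N(0.07) = 315·0.6103 − 325·0.9336·0.5279 = 192.2445 − 160.1754 = 32.0691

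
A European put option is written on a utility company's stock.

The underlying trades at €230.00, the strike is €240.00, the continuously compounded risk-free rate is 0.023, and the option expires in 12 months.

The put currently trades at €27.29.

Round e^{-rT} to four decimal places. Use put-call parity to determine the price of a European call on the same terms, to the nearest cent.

€22.74

exp(−rT) = exp(−0.023·1) = 0.9773
Put-call parity: C − P = S − K·e^(−rT) = 230 − 240·0.9773 = 230 − 234.5520 = -4.5520
C = P + (C − P) = 27.29 + (-4.5520) = 22.7380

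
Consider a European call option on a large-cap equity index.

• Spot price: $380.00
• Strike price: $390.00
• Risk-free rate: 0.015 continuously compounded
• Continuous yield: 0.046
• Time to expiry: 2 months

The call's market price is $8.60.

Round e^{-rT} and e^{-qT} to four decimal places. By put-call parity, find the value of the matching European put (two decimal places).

$20.51

exp(−qT) = exp(−0.046·0.1667) = 0.9924;  exp(−rT) = exp(−0.015·0.1667) = 0.9975
Put-call parity: C − P = S·e^(−qT) − K·e^(−rT) = 380·0.9924 − 390·0.9975 = 377.1120 − 389.0250 = -11.9130
P = C − (C − P) = 8.60 − (-11.9130) = 20.5130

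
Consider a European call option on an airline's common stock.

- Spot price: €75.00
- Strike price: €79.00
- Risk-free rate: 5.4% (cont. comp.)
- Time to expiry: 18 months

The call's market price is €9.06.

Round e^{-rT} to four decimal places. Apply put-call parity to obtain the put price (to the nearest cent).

exp(−rT) = exp(−0.054·1.5) = 0.9222
Put-call parity: C − P = S − K·e^(−rT) = 75 − 79·0.9222 = 75 − 72.8538 = 2.1462
P = C − (C − P) = 9.06 − (2.1462) = 6.9138

€6.91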